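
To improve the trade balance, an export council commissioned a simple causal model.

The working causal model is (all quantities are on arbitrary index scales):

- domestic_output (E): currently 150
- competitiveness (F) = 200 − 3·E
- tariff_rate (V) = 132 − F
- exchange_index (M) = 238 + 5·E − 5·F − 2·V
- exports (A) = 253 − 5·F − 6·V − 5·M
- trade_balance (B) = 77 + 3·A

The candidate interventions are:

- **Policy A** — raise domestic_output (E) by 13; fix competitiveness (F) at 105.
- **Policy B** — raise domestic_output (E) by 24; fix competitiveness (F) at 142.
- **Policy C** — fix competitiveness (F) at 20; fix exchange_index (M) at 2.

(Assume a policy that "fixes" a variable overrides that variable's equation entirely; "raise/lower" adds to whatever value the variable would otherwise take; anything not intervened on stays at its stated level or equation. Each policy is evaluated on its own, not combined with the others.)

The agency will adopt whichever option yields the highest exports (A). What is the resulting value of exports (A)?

Policy A (E + 13, F := 105):
  E = 150 + 13 = 163
  F = 105
  V = 132 − 105 = 27
  M = 238 + 5·163 − 5·105 − 2·27 = 474
  A = 253 − 5·105 − 6·27 − 5·474 = -2804
Policy B (E + 24, F := 142):
  E = 150 + 24 = 174
  F = 142
  V = 132 − 142 = -10
  M = 238 + 5·174 − 5·142 − 2·(-10) = 418
  A = 253 − 5·142 − 6·(-10) − 5·418 = -2487
Policy C (F := 20, M := 2):
  E = 150
  F = 20
  V = 132 − 20 = 112
  M = 2
  A = 253 − 5·20 − 6·112 − 5·2 = -529
Comparing — Policy A: A=-2804, Policy B: A=-2487, Policy C: A=-529. Highest is -529 (Policy C).

-529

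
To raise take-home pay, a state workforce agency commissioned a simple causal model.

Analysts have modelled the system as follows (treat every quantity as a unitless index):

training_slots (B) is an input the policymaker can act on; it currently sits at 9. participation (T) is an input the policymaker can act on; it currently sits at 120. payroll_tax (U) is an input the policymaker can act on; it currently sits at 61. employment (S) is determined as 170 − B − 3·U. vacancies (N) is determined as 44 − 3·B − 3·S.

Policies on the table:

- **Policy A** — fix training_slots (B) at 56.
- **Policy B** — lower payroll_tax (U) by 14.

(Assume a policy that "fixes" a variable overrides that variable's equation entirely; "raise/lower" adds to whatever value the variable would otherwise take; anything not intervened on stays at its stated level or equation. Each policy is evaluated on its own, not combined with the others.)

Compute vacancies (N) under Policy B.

-43

Policy B (U − 14):
  B = 9
  U = 61 − 14 = 47
  S = 170 − 9 − 3·47 = 20
  N = 44 − 3·9 − 3·20 = -43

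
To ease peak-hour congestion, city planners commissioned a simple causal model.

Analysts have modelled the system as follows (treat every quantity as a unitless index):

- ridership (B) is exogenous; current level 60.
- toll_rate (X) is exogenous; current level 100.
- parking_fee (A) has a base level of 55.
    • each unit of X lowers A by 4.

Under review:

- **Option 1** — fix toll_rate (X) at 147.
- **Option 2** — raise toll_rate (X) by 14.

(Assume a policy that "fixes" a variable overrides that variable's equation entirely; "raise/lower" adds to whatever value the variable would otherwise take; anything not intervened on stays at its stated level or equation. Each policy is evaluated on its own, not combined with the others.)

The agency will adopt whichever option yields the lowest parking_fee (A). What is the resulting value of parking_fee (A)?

Option 1 (X := 147):
  X = 147
  A = 55 − 4·147 = -533
Option 2 (X + 14):
  X = 100 + 14 = 114
  A = 55 − 4·114 = -401
Comparing — Option 1: A=-533, Option 2: A=-401. Lowest is -533 (Option 1).

-533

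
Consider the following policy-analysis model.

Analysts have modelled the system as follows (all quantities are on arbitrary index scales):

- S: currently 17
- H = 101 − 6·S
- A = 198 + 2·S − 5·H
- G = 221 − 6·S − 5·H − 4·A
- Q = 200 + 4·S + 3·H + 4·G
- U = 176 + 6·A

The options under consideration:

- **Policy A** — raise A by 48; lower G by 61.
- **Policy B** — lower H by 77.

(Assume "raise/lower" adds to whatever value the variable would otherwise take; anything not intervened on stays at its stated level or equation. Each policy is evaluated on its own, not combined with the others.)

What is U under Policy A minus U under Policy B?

Policy A (A + 48, G − 61):
  S = 17
  H = 101 − 6·17 = -1
  A = 198 + 2·17 − 5·(-1) (+48 from intervention) = 285
  U = 176 + 6·285 = 1886
Policy B (H − 77):
  S = 17
  H = 101 − 6·17 (−77 from intervention) = -78
  A = 198 + 2·17 − 5·(-78) = 622
  U = 176 + 6·622 = 3908
U: 1886 − 3908 = -2022

-2022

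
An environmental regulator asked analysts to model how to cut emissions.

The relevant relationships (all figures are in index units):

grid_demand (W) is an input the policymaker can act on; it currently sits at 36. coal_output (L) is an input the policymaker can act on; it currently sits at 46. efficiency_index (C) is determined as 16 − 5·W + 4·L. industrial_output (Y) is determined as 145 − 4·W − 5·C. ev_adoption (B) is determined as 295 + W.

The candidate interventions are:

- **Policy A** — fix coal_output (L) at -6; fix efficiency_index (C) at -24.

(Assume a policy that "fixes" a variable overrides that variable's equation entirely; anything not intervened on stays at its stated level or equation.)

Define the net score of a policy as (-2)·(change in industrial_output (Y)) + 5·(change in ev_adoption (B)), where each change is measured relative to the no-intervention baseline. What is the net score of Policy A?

-440

Baseline:
  W = 36
  L = 46
  C = 16 − 5·36 + 4·46 = 20
  Y = 145 − 4·36 − 5·20 = -99
  B = 295 + 36 = 331
Policy A (L := -6, C := -24):
  W = 36
  L = -6
  C = -24
  Y = 145 − 4·36 − 5·(-24) = 121
  B = 295 + 36 = 331
ΔY = 121 − (-99) = 220; ΔB = 331 − 331 = 0
Score = (-2)·220 + 5·0 = -440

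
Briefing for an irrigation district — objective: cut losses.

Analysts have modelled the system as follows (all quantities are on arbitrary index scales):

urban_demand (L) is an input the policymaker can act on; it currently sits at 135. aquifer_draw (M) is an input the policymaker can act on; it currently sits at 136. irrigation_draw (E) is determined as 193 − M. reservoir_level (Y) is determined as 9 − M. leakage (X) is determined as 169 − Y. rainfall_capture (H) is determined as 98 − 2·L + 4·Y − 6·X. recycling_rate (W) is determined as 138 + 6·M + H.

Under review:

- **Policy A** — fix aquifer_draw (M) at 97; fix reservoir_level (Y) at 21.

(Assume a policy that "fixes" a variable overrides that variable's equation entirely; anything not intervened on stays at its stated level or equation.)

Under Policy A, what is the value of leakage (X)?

148

Policy A (M := 97, Y := 21):
  M = 97
  Y = 21
  X = 169 − 21 = 148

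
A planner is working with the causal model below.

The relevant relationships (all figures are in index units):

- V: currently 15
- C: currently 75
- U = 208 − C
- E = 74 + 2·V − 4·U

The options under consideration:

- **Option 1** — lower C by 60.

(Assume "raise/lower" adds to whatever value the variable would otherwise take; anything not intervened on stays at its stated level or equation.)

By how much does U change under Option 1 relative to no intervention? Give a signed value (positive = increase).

Baseline:
  C = 75
  U = 208 − 75 = 133
Option 1 (C − 60):
  C = 75 − 60 = 15
  U = 208 − 15 = 193
Change in U: 193 − 133 = 60

60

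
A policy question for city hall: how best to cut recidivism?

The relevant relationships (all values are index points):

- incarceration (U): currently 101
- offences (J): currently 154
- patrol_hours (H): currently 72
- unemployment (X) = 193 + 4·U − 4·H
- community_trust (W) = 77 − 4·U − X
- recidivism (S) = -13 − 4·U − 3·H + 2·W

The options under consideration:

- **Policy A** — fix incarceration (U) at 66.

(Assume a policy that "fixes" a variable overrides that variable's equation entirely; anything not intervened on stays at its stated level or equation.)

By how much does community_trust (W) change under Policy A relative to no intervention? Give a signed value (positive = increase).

280

Baseline:
  U = 101
  H = 72
  X = 193 + 4·101 − 4·72 = 309
  W = 77 − 4·101 − 309 = -636
Policy A (U := 66):
  U = 66
  H = 72
  X = 193 + 4·66 − 4·72 = 169
  W = 77 − 4·66 − 169 = -356
Change in W: -356 − (-636) = 280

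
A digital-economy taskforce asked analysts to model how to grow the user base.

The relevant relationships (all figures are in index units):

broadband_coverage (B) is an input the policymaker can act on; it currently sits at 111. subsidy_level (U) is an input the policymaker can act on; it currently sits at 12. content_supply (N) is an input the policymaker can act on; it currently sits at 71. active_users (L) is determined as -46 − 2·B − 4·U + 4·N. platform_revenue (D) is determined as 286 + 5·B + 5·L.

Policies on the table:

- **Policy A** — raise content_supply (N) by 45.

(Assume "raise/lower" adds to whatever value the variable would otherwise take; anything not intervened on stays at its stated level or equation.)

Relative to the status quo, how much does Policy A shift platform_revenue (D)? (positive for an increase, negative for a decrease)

900

Baseline:
  B = 111
  U = 12
  N = 71
  L = -46 − 2·111 − 4·12 + 4·71 = -32
  D = 286 + 5·111 + 5·(-32) = 681
Policy A (N + 45):
  B = 111
  U = 12
  N = 71 + 45 = 116
  L = -46 − 2·111 − 4·12 + 4·116 = 148
  D = 286 + 5·111 + 5·148 = 1581
Change in D: 1581 − 681 = 900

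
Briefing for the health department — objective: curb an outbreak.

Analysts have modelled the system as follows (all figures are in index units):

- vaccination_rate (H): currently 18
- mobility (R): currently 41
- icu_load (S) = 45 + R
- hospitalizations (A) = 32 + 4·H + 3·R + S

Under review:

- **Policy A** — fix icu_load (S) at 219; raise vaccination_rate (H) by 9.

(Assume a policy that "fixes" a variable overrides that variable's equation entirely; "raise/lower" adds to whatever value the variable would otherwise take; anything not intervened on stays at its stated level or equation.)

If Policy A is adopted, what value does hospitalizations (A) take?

Policy A (S := 219, H + 9):
  H = 18 + 9 = 27
  R = 41
  S = 219
  A = 32 + 4·27 + 3·41 + 219 = 482

482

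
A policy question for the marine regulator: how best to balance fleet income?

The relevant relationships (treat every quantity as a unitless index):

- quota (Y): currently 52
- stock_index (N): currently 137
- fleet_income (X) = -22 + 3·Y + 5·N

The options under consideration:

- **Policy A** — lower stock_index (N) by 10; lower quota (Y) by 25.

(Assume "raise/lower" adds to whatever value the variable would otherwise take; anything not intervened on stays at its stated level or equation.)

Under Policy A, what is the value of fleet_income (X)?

694

Policy A (N − 10, Y − 25):
  Y = 52 − 25 = 27
  N = 137 − 10 = 127
  X = -22 + 3·27 + 5·127 = 694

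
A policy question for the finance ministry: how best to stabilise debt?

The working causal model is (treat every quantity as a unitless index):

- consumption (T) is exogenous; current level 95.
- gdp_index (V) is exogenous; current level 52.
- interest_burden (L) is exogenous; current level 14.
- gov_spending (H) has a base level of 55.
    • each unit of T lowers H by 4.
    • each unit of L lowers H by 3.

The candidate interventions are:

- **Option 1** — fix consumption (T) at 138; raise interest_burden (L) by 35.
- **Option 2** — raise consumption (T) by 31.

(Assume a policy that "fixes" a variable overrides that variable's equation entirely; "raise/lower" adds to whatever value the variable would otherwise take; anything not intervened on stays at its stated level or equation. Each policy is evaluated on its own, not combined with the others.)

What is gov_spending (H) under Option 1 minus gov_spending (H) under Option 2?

Option 1 (T := 138, L + 35):
  T = 138
  L = 14 + 35 = 49
  H = 55 − 4·138 − 3·49 = -644
Option 2 (T + 31):
  T = 95 + 31 = 126
  L = 14
  H = 55 − 4·126 − 3·14 = -491
H: -644 − (-491) = -153

-153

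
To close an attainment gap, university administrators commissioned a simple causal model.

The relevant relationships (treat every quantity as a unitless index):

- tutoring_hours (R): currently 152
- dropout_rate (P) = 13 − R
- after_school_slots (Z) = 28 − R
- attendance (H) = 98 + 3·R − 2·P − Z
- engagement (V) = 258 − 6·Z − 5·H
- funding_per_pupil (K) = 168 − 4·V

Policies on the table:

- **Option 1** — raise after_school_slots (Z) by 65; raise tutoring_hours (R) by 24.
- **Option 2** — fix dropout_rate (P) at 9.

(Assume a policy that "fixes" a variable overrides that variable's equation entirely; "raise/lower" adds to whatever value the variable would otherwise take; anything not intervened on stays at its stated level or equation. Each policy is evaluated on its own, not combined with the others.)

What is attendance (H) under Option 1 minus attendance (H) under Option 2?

Option 1 (Z + 65, R + 24):
  R = 152 + 24 = 176
  P = 13 − 176 = -163
  Z = 28 − 176 (+65 from intervention) = -83
  H = 98 + 3·176 − 2·(-163) − (-83) = 1035
Option 2 (P := 9):
  R = 152
  P = 9
  Z = 28 − 152 = -124
  H = 98 + 3·152 − 2·9 − (-124) = 660
H: 1035 − 660 = 375

375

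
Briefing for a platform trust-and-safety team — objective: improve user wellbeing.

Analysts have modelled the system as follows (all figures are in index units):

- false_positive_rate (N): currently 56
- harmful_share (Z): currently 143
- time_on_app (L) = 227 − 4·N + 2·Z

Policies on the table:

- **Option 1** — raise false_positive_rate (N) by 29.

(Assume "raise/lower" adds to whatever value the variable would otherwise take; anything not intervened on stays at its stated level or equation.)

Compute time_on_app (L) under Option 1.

Option 1 (N + 29):
  N = 56 + 29 = 85
  Z = 143
  L = 227 − 4·85 + 2·143 = 173

173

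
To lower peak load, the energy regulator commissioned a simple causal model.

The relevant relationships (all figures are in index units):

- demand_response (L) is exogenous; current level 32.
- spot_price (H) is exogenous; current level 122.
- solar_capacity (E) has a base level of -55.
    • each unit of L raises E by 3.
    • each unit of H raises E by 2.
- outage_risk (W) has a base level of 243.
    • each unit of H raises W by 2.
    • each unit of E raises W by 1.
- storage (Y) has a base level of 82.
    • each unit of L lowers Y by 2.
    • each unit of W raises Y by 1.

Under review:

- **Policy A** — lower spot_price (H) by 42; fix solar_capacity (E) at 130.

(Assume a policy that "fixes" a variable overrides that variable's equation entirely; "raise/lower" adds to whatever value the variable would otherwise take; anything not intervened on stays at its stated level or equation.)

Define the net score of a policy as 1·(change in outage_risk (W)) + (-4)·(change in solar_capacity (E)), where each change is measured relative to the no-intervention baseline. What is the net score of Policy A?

381

Baseline:
  L = 32
  H = 122
  E = -55 + 3·32 + 2·122 = 285
  W = 243 + 2·122 + 285 = 772
Policy A (H − 42, E := 130):
  L = 32
  H = 122 − 42 = 80
  E = 130
  W = 243 + 2·80 + 130 = 533
ΔW = 533 − 772 = -239; ΔE = 130 − 285 = -155
Score = 1·(-239) + (-4)·(-155) = 381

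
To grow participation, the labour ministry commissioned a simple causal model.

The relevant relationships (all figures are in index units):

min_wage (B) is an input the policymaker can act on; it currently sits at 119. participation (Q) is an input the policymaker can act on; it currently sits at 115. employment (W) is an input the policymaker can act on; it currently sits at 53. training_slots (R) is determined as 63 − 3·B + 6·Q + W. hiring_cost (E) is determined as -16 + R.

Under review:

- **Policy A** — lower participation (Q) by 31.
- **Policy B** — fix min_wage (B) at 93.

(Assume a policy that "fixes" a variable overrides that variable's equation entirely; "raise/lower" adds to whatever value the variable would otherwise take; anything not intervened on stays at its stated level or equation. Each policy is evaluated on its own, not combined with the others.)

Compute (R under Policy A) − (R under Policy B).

Policy A (Q − 31):
  B = 119
  Q = 115 − 31 = 84
  W = 53
  R = 63 − 3·119 + 6·84 + 53 = 263
Policy B (B := 93):
  B = 93
  Q = 115
  W = 53
  R = 63 − 3·93 + 6·115 + 53 = 527
R: 263 − 527 = -264

-264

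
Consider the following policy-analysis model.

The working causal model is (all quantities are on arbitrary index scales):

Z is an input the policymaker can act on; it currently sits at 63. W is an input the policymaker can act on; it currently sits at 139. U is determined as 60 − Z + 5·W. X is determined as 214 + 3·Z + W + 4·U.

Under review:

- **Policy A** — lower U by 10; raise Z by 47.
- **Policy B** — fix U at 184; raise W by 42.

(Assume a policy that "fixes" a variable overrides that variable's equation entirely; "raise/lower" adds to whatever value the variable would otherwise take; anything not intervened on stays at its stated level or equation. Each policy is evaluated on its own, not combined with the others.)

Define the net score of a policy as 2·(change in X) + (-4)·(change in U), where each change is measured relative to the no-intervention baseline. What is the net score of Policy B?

Baseline:
  Z = 63
  W = 139
  U = 60 − 63 + 5·139 = 692
  X = 214 + 3·63 + 139 + 4·692 = 3310
Policy B (U := 184, W + 42):
  Z = 63
  W = 139 + 42 = 181
  U = 184
  X = 214 + 3·63 + 181 + 4·184 = 1320
ΔX = 1320 − 3310 = -1990; ΔU = 184 − 692 = -508
Score = 2·(-1990) + (-4)·(-508) = -1948

-1948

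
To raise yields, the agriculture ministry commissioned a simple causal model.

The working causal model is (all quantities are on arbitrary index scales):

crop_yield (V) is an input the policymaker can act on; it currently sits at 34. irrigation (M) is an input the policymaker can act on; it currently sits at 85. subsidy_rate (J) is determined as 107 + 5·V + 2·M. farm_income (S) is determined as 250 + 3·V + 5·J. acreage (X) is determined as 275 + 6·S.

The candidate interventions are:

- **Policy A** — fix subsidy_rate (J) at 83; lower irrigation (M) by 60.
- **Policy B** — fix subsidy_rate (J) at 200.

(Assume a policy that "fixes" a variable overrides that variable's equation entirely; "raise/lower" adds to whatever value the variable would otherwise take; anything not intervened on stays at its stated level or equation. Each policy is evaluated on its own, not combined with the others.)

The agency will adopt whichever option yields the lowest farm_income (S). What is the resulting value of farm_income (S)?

767

Policy A (J := 83, M − 60):
  V = 34
  M = 85 − 60 = 25
  J = 83
  S = 250 + 3·34 + 5·83 = 767
Policy B (J := 200):
  V = 34
  M = 85
  J = 200
  S = 250 + 3·34 + 5·200 = 1352
Comparing — Policy A: S=767, Policy B: S=1352. Lowest is 767 (Policy A).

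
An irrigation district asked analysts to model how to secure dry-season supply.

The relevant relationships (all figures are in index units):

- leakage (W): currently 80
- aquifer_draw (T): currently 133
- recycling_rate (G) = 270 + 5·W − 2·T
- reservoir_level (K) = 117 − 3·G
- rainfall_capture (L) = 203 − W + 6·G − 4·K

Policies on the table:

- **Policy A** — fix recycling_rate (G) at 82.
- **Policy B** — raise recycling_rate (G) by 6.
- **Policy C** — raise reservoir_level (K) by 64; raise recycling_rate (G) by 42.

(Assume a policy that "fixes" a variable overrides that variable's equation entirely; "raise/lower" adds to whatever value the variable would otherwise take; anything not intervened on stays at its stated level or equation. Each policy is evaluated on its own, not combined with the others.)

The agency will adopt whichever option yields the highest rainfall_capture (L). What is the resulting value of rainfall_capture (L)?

7427

Policy A (G := 82):
  W = 80
  T = 133
  G = 82
  K = 117 − 3·82 = -129
  L = 203 − 80 + 6·82 − 4·(-129) = 1131
Policy B (G + 6):
  W = 80
  T = 133
  G = 270 + 5·80 − 2·133 (+6 from intervention) = 410
  K = 117 − 3·410 = -1113
  L = 203 − 80 + 6·410 − 4·(-1113) = 7035
Policy C (K + 64, G + 42):
  W = 80
  T = 133
  G = 270 + 5·80 − 2·133 (+42 from intervention) = 446
  K = 117 − 3·446 (+64 from intervention) = -1157
  L = 203 − 80 + 6·446 − 4·(-1157) = 7427
Comparing — Policy A: L=1131, Policy B: L=7035, Policy C: L=7427. Highest is 7427 (Policy C).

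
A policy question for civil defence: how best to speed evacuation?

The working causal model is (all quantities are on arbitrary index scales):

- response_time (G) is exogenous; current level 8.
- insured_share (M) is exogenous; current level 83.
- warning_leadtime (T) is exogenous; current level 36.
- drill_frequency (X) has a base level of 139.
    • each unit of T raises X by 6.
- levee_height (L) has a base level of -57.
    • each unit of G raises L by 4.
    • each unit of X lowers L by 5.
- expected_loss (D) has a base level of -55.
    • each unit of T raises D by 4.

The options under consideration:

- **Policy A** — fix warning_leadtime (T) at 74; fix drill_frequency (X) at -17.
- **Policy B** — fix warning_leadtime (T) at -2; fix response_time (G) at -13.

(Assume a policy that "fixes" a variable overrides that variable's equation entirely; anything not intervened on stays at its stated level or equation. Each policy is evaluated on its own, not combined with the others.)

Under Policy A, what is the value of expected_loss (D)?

241

Policy A (T := 74, X := -17):
  T = 74
  D = -55 + 4·74 = 241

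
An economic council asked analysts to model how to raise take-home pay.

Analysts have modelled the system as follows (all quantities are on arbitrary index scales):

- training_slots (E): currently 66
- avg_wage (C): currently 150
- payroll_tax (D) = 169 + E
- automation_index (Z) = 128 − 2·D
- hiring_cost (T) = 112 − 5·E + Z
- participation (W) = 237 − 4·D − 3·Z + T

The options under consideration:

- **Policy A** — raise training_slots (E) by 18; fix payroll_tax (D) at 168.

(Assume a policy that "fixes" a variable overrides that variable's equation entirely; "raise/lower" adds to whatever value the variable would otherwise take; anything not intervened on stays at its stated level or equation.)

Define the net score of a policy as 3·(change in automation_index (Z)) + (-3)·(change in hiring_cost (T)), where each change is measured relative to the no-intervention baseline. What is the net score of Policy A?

Baseline:
  E = 66
  D = 169 + 66 = 235
  Z = 128 − 2·235 = -342
  T = 112 − 5·66 + (-342) = -560
Policy A (E + 18, D := 168):
  E = 66 + 18 = 84
  D = 168
  Z = 128 − 2·168 = -208
  T = 112 − 5·84 + (-208) = -516
ΔZ = -208 − (-342) = 134; ΔT = -516 − (-560) = 44
Score = 3·134 + (-3)·44 = 270

270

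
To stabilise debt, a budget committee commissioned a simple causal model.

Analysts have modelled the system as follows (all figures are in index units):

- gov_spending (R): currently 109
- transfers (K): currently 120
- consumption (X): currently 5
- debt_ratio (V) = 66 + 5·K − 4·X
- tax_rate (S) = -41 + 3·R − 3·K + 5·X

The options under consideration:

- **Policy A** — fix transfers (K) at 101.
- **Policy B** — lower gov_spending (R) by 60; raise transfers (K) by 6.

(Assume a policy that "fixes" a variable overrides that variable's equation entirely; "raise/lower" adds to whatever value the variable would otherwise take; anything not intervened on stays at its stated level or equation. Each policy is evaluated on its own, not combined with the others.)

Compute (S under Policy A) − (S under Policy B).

Policy A (K := 101):
  R = 109
  K = 101
  X = 5
  S = -41 + 3·109 − 3·101 + 5·5 = 8
Policy B (R − 60, K + 6):
  R = 109 − 60 = 49
  K = 120 + 6 = 126
  X = 5
  S = -41 + 3·49 − 3·126 + 5·5 = -247
S: 8 − (-247) = 255

255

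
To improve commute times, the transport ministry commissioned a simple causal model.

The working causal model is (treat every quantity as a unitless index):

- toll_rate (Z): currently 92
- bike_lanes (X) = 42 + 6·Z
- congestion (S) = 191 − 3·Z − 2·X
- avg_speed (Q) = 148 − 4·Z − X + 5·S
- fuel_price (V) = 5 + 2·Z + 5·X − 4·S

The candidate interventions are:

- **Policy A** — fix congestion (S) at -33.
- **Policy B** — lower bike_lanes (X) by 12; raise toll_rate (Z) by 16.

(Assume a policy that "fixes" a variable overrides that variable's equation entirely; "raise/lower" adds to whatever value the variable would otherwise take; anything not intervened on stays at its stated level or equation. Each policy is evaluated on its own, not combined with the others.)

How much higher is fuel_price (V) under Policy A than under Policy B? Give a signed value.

Policy A (S := -33):
  Z = 92
  X = 42 + 6·92 = 594
  S = -33
  V = 5 + 2·92 + 5·594 − 4·(-33) = 3291
Policy B (X − 12, Z + 16):
  Z = 92 + 16 = 108
  X = 42 + 6·108 (−12 from intervention) = 678
  S = 191 − 3·108 − 2·678 = -1489
  V = 5 + 2·108 + 5·678 − 4·(-1489) = 9567
V: 3291 − 9567 = -6276

-6276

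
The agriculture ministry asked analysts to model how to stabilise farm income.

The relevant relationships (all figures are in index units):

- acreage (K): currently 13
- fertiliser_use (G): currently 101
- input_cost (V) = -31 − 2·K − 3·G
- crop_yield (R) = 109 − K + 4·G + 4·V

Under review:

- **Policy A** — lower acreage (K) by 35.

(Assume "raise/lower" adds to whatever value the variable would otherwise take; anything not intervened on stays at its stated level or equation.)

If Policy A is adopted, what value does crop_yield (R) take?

-625

Policy A (K − 35):
  K = 13 − 35 = -22
  G = 101
  V = -31 − 2·(-22) − 3·101 = -290
  R = 109 − (-22) + 4·101 + 4·(-290) = -625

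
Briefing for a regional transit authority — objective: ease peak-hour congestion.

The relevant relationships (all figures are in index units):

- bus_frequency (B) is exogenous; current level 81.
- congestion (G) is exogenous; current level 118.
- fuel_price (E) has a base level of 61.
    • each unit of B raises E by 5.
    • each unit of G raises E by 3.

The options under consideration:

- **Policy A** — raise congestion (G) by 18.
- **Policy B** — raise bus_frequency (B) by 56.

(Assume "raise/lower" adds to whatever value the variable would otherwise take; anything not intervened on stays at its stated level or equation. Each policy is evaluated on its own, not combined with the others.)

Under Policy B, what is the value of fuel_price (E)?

1100

Policy B (B + 56):
  B = 81 + 56 = 137
  G = 118
  E = 61 + 5·137 + 3·118 = 1100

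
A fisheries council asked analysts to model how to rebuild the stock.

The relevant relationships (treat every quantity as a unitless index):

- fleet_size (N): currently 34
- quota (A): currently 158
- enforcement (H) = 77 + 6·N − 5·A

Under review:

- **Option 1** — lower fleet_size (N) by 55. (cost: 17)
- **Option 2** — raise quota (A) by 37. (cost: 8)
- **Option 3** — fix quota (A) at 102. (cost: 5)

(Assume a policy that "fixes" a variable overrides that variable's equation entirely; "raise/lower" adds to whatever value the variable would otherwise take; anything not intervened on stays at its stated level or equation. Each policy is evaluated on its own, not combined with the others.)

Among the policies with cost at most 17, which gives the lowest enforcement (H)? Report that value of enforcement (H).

-839

Option 1 (N − 55):
  N = 34 − 55 = -21
  A = 158
  H = 77 + 6·(-21) − 5·158 = -839
Option 2 (A + 37):
  N = 34
  A = 158 + 37 = 195
  H = 77 + 6·34 − 5·195 = -694
Option 3 (A := 102):
  N = 34
  A = 102
  H = 77 + 6·34 − 5·102 = -229
Comparing — Option 1: H=-839, Option 2: H=-694, Option 3: H=-229. Lowest is -839 (Option 1).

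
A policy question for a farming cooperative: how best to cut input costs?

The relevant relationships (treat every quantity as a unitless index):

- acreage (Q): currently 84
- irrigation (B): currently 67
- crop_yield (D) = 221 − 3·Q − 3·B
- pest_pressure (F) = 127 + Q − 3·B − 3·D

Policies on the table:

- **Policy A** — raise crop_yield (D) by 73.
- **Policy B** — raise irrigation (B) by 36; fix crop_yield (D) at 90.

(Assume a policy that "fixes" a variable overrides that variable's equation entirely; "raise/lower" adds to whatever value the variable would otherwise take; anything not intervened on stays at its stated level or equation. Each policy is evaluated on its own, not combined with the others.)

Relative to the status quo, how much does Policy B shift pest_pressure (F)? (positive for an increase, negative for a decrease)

Baseline:
  Q = 84
  B = 67
  D = 221 − 3·84 − 3·67 = -232
  F = 127 + 84 − 3·67 − 3·(-232) = 706
Policy B (B + 36, D := 90):
  Q = 84
  B = 67 + 36 = 103
  D = 90
  F = 127 + 84 − 3·103 − 3·90 = -368
Change in F: -368 − 706 = -1074

-1074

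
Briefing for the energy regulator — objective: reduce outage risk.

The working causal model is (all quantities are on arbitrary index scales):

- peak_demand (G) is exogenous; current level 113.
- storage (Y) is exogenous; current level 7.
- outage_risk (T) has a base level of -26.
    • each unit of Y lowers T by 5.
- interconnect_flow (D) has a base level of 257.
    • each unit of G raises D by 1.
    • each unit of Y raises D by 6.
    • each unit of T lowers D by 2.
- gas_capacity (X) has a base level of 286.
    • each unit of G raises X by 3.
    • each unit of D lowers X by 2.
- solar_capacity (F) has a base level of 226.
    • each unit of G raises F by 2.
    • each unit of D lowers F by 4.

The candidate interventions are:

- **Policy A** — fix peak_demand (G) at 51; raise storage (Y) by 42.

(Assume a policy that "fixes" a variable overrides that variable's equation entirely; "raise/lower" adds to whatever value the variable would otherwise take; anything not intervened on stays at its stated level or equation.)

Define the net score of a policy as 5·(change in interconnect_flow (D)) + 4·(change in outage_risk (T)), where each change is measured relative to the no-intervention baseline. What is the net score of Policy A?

Baseline:
  G = 113
  Y = 7
  T = -26 − 5·7 = -61
  D = 257 + 113 + 6·7 − 2·(-61) = 534
Policy A (G := 51, Y + 42):
  G = 51
  Y = 7 + 42 = 49
  T = -26 − 5·49 = -271
  D = 257 + 51 + 6·49 − 2·(-271) = 1144
ΔD = 1144 − 534 = 610; ΔT = -271 − (-61) = -210
Score = 5·610 + 4·(-210) = 2210

2210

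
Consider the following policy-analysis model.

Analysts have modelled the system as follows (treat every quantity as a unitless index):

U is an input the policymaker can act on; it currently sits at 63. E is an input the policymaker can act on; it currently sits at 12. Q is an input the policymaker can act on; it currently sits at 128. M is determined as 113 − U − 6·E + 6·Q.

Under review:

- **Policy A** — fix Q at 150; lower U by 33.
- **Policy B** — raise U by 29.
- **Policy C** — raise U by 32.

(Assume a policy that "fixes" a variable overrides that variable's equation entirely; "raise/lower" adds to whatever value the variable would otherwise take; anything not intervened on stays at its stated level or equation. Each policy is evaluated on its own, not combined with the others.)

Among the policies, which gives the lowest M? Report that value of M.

Policy A (Q := 150, U − 33):
  U = 63 − 33 = 30
  E = 12
  Q = 150
  M = 113 − 30 − 6·12 + 6·150 = 911
Policy B (U + 29):
  U = 63 + 29 = 92
  E = 12
  Q = 128
  M = 113 − 92 − 6·12 + 6·128 = 717
Policy C (U + 32):
  U = 63 + 32 = 95
  E = 12
  Q = 128
  M = 113 − 95 − 6·12 + 6·128 = 714
Comparing — Policy A: M=911, Policy B: M=717, Policy C: M=714. Lowest is 714 (Policy C).

714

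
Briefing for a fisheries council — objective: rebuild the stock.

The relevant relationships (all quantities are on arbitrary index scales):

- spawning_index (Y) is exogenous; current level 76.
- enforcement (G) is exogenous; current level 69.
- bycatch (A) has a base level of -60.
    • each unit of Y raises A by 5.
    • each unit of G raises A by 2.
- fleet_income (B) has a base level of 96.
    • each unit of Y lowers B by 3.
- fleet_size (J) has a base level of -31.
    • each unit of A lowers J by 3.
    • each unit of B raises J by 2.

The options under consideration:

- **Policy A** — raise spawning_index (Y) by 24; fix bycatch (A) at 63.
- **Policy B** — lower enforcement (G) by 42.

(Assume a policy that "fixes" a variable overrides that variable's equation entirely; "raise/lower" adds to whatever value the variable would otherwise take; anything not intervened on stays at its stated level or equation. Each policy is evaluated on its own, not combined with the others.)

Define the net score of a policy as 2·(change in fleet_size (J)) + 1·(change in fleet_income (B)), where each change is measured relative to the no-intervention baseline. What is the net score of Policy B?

504

Baseline:
  Y = 76
  G = 69
  A = -60 + 5·76 + 2·69 = 458
  B = 96 − 3·76 = -132
  J = -31 − 3·458 + 2·(-132) = -1669
Policy B (G − 42):
  Y = 76
  G = 69 − 42 = 27
  A = -60 + 5·76 + 2·27 = 374
  B = 96 − 3·76 = -132
  J = -31 − 3·374 + 2·(-132) = -1417
ΔJ = -1417 − (-1669) = 252; ΔB = -132 − (-132) = 0
Score = 2·252 + 1·0 = 504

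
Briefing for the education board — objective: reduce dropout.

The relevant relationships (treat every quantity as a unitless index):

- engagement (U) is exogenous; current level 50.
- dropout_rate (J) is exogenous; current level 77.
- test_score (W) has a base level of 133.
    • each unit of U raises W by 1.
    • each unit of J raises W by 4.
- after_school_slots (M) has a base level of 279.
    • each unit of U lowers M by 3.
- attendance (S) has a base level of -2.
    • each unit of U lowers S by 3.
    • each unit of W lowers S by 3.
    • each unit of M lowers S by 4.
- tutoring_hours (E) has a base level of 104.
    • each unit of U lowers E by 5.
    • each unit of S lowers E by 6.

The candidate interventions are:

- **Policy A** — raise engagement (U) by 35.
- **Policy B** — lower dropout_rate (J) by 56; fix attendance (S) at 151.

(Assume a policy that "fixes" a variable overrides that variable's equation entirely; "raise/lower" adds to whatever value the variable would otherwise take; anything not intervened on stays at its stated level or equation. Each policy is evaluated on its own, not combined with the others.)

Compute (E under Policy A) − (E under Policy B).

Policy A (U + 35):
  U = 50 + 35 = 85
  J = 77
  W = 133 + 85 + 4·77 = 526
  M = 279 − 3·85 = 24
  S = -2 − 3·85 − 3·526 − 4·24 = -1931
  E = 104 − 5·85 − 6·(-1931) = 11265
Policy B (J − 56, S := 151):
  U = 50
  J = 77 − 56 = 21
  W = 133 + 50 + 4·21 = 267
  M = 279 − 3·50 = 129
  S = 151
  E = 104 − 5·50 − 6·151 = -1052
E: 11265 − (-1052) = 12317

12317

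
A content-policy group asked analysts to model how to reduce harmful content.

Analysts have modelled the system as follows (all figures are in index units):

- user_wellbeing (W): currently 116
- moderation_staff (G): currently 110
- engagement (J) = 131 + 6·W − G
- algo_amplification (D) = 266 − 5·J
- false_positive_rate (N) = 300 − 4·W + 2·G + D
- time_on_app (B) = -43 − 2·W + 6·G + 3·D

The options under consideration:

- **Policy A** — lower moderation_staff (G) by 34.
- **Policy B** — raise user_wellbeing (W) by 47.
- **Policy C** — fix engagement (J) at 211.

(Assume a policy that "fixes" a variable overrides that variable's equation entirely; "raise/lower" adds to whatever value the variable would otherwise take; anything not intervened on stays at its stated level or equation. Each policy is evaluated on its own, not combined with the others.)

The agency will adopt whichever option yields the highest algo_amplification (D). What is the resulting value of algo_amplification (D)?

Policy A (G − 34):
  W = 116
  G = 110 − 34 = 76
  J = 131 + 6·116 − 76 = 751
  D = 266 − 5·751 = -3489
Policy B (W + 47):
  W = 116 + 47 = 163
  G = 110
  J = 131 + 6·163 − 110 = 999
  D = 266 − 5·999 = -4729
Policy C (J := 211):
  W = 116
  G = 110
  J = 211
  D = 266 − 5·211 = -789
Comparing — Policy A: D=-3489, Policy B: D=-4729, Policy C: D=-789. Highest is -789 (Policy C).

-789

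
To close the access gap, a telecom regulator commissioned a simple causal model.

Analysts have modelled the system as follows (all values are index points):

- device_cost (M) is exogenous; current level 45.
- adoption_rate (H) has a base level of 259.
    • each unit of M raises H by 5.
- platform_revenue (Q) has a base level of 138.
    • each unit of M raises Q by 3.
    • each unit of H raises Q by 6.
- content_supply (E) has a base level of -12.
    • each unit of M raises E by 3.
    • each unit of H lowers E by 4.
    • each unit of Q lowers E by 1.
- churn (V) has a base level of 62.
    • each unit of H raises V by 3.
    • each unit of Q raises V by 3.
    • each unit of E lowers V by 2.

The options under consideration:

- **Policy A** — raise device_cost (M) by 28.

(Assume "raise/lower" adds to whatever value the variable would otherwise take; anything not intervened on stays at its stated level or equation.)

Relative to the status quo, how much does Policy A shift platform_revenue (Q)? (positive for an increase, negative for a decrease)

Baseline:
  M = 45
  H = 259 + 5·45 = 484
  Q = 138 + 3·45 + 6·484 = 3177
Policy A (M + 28):
  M = 45 + 28 = 73
  H = 259 + 5·73 = 624
  Q = 138 + 3·73 + 6·624 = 4101
Change in Q: 4101 − 3177 = 924

924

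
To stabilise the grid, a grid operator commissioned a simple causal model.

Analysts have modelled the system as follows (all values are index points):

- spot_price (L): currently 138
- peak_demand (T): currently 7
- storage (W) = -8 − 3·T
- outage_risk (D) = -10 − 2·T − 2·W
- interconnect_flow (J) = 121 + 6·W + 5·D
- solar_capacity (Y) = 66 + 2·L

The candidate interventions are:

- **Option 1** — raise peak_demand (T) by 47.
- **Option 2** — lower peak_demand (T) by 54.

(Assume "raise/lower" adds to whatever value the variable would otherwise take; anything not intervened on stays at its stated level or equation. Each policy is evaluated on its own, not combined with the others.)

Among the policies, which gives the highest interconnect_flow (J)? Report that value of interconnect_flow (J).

Option 1 (T + 47):
  T = 7 + 47 = 54
  W = -8 − 3·54 = -170
  D = -10 − 2·54 − 2·(-170) = 222
  J = 121 + 6·(-170) + 5·222 = 211
Option 2 (T − 54):
  T = 7 − 54 = -47
  W = -8 − 3·(-47) = 133
  D = -10 − 2·(-47) − 2·133 = -182
  J = 121 + 6·133 + 5·(-182) = 9
Comparing — Option 1: J=211, Option 2: J=9. Highest is 211 (Option 1).

211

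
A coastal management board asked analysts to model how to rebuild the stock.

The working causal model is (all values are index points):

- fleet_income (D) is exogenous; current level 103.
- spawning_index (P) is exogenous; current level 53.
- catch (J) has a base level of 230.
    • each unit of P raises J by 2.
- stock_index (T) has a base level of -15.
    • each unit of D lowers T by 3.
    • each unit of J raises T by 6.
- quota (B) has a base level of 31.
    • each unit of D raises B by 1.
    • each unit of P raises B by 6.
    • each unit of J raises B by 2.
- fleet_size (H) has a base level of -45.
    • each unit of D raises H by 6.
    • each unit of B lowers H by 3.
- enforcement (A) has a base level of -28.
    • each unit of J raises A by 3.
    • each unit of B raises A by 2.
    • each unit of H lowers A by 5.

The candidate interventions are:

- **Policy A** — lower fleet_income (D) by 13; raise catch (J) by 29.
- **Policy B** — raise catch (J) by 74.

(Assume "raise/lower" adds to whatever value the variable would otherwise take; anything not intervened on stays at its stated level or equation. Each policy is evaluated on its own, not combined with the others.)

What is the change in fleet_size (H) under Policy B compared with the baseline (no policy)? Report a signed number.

Baseline:
  D = 103
  P = 53
  J = 230 + 2·53 = 336
  B = 31 + 103 + 6·53 + 2·336 = 1124
  H = -45 + 6·103 − 3·1124 = -2799
Policy B (J + 74):
  D = 103
  P = 53
  J = 230 + 2·53 (+74 from intervention) = 410
  B = 31 + 103 + 6·53 + 2·410 = 1272
  H = -45 + 6·103 − 3·1272 = -3243
Change in H: -3243 − (-2799) = -444

-444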